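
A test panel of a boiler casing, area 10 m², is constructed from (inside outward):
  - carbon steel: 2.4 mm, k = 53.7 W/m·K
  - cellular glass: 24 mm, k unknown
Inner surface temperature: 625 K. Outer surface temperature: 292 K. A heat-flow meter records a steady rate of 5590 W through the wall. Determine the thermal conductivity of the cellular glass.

Model the wall as resistances in series:
R_carbon steel = L/(kA) = 0.0024/(53.7×10) = 4.469×10^-6 K/W
Sum of known resistances R_other = 4.469×10^-6 K/W
Total R = ΔT/Q = 333/5590 = 0.05957 K/W
R_cellular glass = R_total − R_other = 0.05957 K/W
k = L/(R·A) = 0.024/(0.05957×10)

k ≈ 0.0403 W/(m·K)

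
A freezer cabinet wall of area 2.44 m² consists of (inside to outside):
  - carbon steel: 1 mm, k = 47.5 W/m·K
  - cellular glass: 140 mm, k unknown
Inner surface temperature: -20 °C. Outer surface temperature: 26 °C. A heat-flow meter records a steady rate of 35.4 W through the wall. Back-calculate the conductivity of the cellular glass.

k ≈ 0.0442 W/(m·K)

Treating each layer as a thermal resistance in series:
R_carbon steel = L/(kA) = 0.001/(47.5×2.44) = 8.628×10^-6 K/W
Sum of known resistances R_other = 8.628×10^-6 K/W
Total R = ΔT/Q = 46/35.4 = 1.299 K/W
R_cellular glass = R_total − R_other = 1.299 K/W
k = L/(R·A) = 0.14/(1.299×2.44)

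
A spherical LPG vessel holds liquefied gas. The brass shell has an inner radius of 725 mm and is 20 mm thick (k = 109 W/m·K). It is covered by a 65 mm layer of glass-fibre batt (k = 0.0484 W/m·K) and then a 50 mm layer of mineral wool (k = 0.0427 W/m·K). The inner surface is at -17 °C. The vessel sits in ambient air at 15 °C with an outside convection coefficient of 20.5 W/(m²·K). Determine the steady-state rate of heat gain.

Q ≈ 101 W

Spherical conduction: R = (1/r_in − 1/r_out)/(4πk) per layer; series-sum.
R_brass shell = (1/0.725 − 1/0.745)/(4π×109) = 2.703×10^-5 K/W
R_glass-fibre batt = (1/0.745 − 1/0.81)/(4π×0.0484) = 0.1771 K/W
R_mineral wool = (1/0.81 − 1/0.86)/(4π×0.0427) = 0.1338 K/W
R_outer film = 1/(h·4πr_o²) = 1/(20.5×4π×0.86²) = 0.005249 K/W
R_total = 0.3161 K/W
Q = ΔT/R_total = 32/0.3161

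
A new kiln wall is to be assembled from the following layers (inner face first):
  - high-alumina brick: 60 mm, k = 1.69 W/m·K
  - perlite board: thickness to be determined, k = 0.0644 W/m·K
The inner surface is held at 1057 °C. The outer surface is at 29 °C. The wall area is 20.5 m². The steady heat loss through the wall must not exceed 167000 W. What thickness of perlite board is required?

L ≈ 5.84 mm

Model the wall as resistances in series:
R_high-alumina brick = L/(kA) = 0.06/(1.69×20.5) = 0.001732 K/W
Sum of the known resistances R_other = 0.001732 K/W
Required total resistance R_tot = ΔT/Q_allow = 1028/167000 = 0.006156 K/W
R_perlite board = R_tot − R_other = 0.004424 K/W
L = R·k·A = 0.004424×0.0644×20.5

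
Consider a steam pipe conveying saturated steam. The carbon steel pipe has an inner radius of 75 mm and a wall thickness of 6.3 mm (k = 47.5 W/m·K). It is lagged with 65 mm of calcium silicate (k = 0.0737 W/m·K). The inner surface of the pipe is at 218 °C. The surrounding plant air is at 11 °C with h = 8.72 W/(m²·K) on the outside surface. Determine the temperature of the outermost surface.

Cylindrical conduction, so R = ln(r₂/r₁)/(2πkL) per layer, in series:
R_carbon steel pipe wall = ln(81.3/75)/(2π×47.5×1) = 2.703×10^-4 K/W
R_calcium silicate = ln(146.3/81.3)/(2π×0.0737×1) = 1.269 K/W
R_outer film = 1/(h_o·2πr_oL) = 1/(8.72×2π×0.1463×1) = 0.1248 K/W
R_total = 1.394 K/W
Q = ΔT/R_total = 207/1.394
Q = 149 W/m
T_interface = T_inner − Q·ΣR(inner→interface) = 218 − 149×1.269

T ≈ 29.5 °C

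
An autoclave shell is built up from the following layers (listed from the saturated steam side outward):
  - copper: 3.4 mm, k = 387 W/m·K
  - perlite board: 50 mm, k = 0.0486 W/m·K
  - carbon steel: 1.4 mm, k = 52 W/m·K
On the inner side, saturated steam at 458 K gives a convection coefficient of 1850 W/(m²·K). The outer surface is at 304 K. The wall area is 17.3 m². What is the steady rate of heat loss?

Q ≈ 2590 W

Series thermal resistances:
R_inner film = 1/(h_i·A) = 1/(1850×17.3) = 3.125×10^-5 K/W
R_copper = L/(kA) = 0.0034/(387×17.3) = 5.078×10^-7 K/W
R_perlite board = L/(kA) = 0.05/(0.0486×17.3) = 0.05947 K/W
R_carbon steel = L/(kA) = 0.0014/(52×17.3) = 1.556×10^-6 K/W
R_total = 0.0595 K/W
Q = ΔT / R_total = 154 / 0.0595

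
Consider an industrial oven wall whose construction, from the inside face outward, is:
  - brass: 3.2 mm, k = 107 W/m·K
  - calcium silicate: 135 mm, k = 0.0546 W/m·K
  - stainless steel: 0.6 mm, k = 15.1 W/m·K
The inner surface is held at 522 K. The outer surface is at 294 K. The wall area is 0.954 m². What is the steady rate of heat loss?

Q ≈ 88 W

Using the resistance-network approach (series):
R_brass = L/(kA) = 0.0032/(107×0.954) = 3.135×10^-5 K/W
R_calcium silicate = L/(kA) = 0.135/(0.0546×0.954) = 2.592 K/W
R_stainless steel = L/(kA) = 0.0006/(15.1×0.954) = 4.165×10^-5 K/W
R_total = 2.592 K/W
Q = ΔT / R_total = 228 / 2.592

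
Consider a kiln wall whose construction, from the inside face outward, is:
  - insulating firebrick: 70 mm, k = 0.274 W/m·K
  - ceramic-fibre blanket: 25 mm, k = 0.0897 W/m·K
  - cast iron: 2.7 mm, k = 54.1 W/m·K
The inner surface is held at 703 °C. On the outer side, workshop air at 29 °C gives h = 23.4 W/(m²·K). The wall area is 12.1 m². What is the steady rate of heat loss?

Treating each layer as a thermal resistance in series:
R_insulating firebrick = L/(kA) = 0.07/(0.274×12.1) = 0.02111 K/W
R_ceramic-fibre blanket = L/(kA) = 0.025/(0.0897×12.1) = 0.02303 K/W
R_cast iron = L/(kA) = 0.0027/(54.1×12.1) = 4.125×10^-6 K/W
R_outer film = 1/(h_o·A) = 1/(23.4×12.1) = 0.003532 K/W
R_total = 0.04768 K/W
Q = ΔT / R_total = 674 / 0.04768

Q ≈ 14100 W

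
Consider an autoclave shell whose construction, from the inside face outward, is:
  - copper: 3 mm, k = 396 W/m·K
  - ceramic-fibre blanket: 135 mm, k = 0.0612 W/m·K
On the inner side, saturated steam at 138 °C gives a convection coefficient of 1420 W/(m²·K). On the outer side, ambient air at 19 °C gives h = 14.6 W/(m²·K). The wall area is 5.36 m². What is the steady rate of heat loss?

Treating each layer as a thermal resistance in series:
R_inner film = 1/(h_i·A) = 1/(1420×5.36) = 1.314×10^-4 K/W
R_copper = L/(kA) = 0.003/(396×5.36) = 1.413×10^-6 K/W
R_ceramic-fibre blanket = L/(kA) = 0.135/(0.0612×5.36) = 0.4115 K/W
R_outer film = 1/(h_o·A) = 1/(14.6×5.36) = 0.01278 K/W
R_total = 0.4245 K/W
Q = ΔT / R_total = 119 / 0.4245

Q ≈ 280 W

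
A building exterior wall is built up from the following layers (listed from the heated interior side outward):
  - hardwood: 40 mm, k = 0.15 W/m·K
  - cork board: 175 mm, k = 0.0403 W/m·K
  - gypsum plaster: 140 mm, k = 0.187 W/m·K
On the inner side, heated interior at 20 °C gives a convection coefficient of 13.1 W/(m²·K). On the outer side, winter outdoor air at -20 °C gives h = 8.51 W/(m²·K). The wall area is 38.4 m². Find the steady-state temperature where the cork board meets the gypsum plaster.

T ≈ -13.8 °C

Series thermal resistances:
R_inner film = 1/(h_i·A) = 1/(13.1×38.4) = 0.001988 K/W
R_hardwood = L/(kA) = 0.04/(0.15×38.4) = 0.006944 K/W
R_cork board = L/(kA) = 0.175/(0.0403×38.4) = 0.1131 K/W
R_gypsum plaster = L/(kA) = 0.14/(0.187×38.4) = 0.0195 K/W
R_outer film = 1/(h_o·A) = 1/(8.51×38.4) = 0.00306 K/W
R_total = 0.1446 K/W;  Q = ΔT/R_total = 40/0.1446 = 276.7 W
T_interface = T_inner − Q·ΣR(inner→interface) = 20 − 277×0.122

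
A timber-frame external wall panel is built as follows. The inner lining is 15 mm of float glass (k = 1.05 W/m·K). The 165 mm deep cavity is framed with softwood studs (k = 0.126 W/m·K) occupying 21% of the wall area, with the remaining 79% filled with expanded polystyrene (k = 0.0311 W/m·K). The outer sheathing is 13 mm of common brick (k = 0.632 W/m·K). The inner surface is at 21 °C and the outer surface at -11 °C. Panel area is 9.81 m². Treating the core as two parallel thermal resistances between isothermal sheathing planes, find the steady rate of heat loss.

Sheathing layers in series; stud and cavity paths in parallel between them.
R_inner = 0.015/(1.05×9.81) = 0.001456 K/W
R_stud  = 0.165/(0.126×0.21×9.81) = 0.6357 K/W
R_cav   = 0.165/(0.0311×0.79×9.81) = 0.6846 K/W
1/R_core = 1/R_stud + 1/R_cav → R_core = 0.3296 K/W
R_outer = 0.013/(0.632×9.81) = 0.002097 K/W
R_total = 0.3332 K/W
Q = ΔT/R_total = 32/0.3332

Q ≈ 96 W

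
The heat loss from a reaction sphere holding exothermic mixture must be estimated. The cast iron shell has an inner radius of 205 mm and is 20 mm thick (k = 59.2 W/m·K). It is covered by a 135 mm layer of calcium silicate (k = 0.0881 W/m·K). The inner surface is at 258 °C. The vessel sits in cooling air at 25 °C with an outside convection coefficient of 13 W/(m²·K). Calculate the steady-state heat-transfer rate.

Each spherical layer contributes R = (1/r_i − 1/r_o)/(4πk):
R_cast iron shell = (1/0.205 − 1/0.225)/(4π×59.2) = 5.829×10^-4 K/W
R_calcium silicate = (1/0.225 − 1/0.36)/(4π×0.0881) = 1.505 K/W
R_outer film = 1/(h·4πr_o²) = 1/(13×4π×0.36²) = 0.04723 K/W
R_total = 1.553 K/W
Q = ΔT/R_total = 233/1.553

Q ≈ 150 W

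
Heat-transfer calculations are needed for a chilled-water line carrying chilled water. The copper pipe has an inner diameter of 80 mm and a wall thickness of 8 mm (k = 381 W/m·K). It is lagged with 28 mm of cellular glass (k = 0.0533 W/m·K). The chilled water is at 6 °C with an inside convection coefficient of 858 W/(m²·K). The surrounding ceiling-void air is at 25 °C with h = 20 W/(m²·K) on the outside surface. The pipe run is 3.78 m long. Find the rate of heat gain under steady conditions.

Q ≈ 48.5 W

Treating each annulus and film as a series resistance:
R_inner film = 1/(h_i·2πr₁L) = 1/(858×2π×0.04×3.78) = 0.001227 K/W
R_copper pipe wall = ln(48/40)/(2π×381×3.78) = 2.015×10^-5 K/W
R_cellular glass = ln(76/48)/(2π×0.0533×3.78) = 0.363 K/W
R_outer film = 1/(h_o·2πr_oL) = 1/(20×2π×0.076×3.78) = 0.0277 K/W
R_total = 0.392 K/W
Q = ΔT/R_total = 19/0.392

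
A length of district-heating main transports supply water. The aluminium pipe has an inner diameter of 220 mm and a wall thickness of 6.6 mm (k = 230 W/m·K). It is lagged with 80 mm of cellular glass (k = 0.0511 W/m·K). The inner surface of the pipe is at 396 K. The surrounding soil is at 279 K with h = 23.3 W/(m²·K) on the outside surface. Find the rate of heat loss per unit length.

For a radial system each layer contributes R = ln(r_out/r_in)/(2πkL); films add R = 1/(hA).
R_aluminium pipe wall = ln(116.6/110)/(2π×230×1) = 4.032×10^-5 K/W
R_cellular glass = ln(196.6/116.6)/(2π×0.0511×1) = 1.627 K/W
R_outer film = 1/(h_o·2πr_oL) = 1/(23.3×2π×0.1966×1) = 0.03474 K/W
R_total = 1.662 K/W
Q = ΔT/R_total = 117/1.662

q′ ≈ 70.4 W/m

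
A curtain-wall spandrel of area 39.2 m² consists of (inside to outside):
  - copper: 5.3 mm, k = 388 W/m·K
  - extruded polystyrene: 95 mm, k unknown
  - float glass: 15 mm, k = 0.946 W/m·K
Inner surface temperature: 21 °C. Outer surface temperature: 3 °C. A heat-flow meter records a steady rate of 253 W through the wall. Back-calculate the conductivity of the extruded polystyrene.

Series thermal resistances:
R_copper = L/(kA) = 0.0053/(388×39.2) = 3.485×10^-7 K/W
R_float glass = L/(kA) = 0.015/(0.946×39.2) = 4.045×10^-4 K/W
Sum of known resistances R_other = 4.048×10^-4 K/W
Total R = ΔT/Q = 18/253 = 0.07115 K/W
R_extruded polystyrene = R_total − R_other = 0.07074 K/W
k = L/(R·A) = 0.095/(0.07074×39.2)

k ≈ 0.0343 W/(m·K)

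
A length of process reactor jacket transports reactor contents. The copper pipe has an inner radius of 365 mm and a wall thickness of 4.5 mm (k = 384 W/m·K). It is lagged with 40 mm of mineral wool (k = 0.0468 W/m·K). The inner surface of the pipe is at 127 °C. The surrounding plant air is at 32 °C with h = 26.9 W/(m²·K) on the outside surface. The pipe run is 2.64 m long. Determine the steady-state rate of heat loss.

Q ≈ 689 W

For a radial system each layer contributes R = ln(r_out/r_in)/(2πkL); films add R = 1/(hA).
R_copper pipe wall = ln(369.5/365)/(2π×384×2.64) = 1.924×10^-6 K/W
R_mineral wool = ln(409.5/369.5)/(2π×0.0468×2.64) = 0.1324 K/W
R_outer film = 1/(h_o·2πr_oL) = 1/(26.9×2π×0.4095×2.64) = 0.005473 K/W
R_total = 0.1379 K/W
Q = ΔT/R_total = 95/0.1379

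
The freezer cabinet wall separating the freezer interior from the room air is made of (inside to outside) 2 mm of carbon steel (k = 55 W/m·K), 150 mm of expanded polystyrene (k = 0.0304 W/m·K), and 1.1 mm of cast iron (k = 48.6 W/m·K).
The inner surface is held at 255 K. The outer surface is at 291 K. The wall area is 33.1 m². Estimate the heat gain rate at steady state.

Thermal resistances in series:
R_carbon steel = L/(kA) = 0.002/(55×33.1) = 1.099×10^-6 K/W
R_expanded polystyrene = L/(kA) = 0.15/(0.0304×33.1) = 0.1491 K/W
R_cast iron = L/(kA) = 0.0011/(48.6×33.1) = 6.838×10^-7 K/W
R_total = 0.1491 K/W
Q = ΔT / R_total = 36 / 0.1491

Q ≈ 241 W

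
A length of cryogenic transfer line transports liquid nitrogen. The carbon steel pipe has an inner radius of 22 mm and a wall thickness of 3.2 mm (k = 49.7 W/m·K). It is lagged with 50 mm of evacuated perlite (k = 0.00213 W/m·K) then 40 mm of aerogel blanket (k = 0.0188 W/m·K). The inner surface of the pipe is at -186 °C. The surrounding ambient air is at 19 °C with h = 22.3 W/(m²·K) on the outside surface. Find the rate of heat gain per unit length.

q′ ≈ 2.4 W/m

Per-layer cylindrical resistances, series-summed:
R_carbon steel pipe wall = ln(25.2/22)/(2π×49.7×1) = 4.349×10^-4 K/W
R_evacuated perlite = ln(75.2/25.2)/(2π×0.00213×1) = 81.69 K/W
R_aerogel blanket = ln(115.2/75.2)/(2π×0.0188×1) = 3.611 K/W
R_outer film = 1/(h_o·2πr_oL) = 1/(22.3×2π×0.1152×1) = 0.06195 K/W
R_total = 85.37 K/W
Q = ΔT/R_total = 205/85.37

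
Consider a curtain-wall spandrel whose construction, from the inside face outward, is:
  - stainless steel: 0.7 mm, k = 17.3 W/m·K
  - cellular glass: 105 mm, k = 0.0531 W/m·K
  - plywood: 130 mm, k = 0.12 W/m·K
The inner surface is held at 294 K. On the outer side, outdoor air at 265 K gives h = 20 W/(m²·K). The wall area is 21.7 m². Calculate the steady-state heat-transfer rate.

Q ≈ 202 W

Treating each layer as a thermal resistance in series:
R_stainless steel = L/(kA) = 0.0007/(17.3×21.7) = 1.865×10^-6 K/W
R_cellular glass = L/(kA) = 0.105/(0.0531×21.7) = 0.09112 K/W
R_plywood = L/(kA) = 0.13/(0.12×21.7) = 0.04992 K/W
R_outer film = 1/(h_o·A) = 1/(20×21.7) = 0.002304 K/W
R_total = 0.1434 K/W
Q = ΔT / R_total = 29 / 0.1434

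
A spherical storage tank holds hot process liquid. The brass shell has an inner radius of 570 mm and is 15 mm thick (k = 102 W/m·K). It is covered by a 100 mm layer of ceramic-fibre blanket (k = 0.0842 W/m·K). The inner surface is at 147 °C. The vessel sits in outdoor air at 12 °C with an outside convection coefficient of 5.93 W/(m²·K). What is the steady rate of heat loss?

Radial (spherical) resistances in series:
R_brass shell = (1/0.57 − 1/0.585)/(4π×102) = 3.51×10^-5 K/W
R_ceramic-fibre blanket = (1/0.585 − 1/0.685)/(4π×0.0842) = 0.2358 K/W
R_outer film = 1/(h·4πr_o²) = 1/(5.93×4π×0.685²) = 0.0286 K/W
R_total = 0.2645 K/W
Q = ΔT/R_total = 135/0.2645

Q ≈ 510 W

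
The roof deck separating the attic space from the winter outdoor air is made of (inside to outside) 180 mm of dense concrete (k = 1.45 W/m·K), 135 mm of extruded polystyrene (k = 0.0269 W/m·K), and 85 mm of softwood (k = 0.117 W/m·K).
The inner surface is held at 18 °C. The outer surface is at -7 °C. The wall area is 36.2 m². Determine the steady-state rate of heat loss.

Treating each layer as a thermal resistance in series:
R_dense concrete = L/(kA) = 0.18/(1.45×36.2) = 0.003429 K/W
R_extruded polystyrene = L/(kA) = 0.135/(0.0269×36.2) = 0.1386 K/W
R_softwood = L/(kA) = 0.085/(0.117×36.2) = 0.02007 K/W
R_total = 0.1621 K/W
Q = ΔT / R_total = 25 / 0.1621

Q ≈ 154 W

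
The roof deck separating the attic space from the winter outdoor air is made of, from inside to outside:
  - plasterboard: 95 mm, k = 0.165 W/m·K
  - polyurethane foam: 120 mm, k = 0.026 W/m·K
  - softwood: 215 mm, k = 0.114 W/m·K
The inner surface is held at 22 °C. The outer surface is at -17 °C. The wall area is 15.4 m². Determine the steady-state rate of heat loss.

Treating each layer as a thermal resistance in series:
R_plasterboard = L/(kA) = 0.095/(0.165×15.4) = 0.03739 K/W
R_polyurethane foam = L/(kA) = 0.12/(0.026×15.4) = 0.2997 K/W
R_softwood = L/(kA) = 0.215/(0.114×15.4) = 0.1225 K/W
R_total = 0.4596 K/W
Q = ΔT / R_total = 39 / 0.4596

Q ≈ 84.9 W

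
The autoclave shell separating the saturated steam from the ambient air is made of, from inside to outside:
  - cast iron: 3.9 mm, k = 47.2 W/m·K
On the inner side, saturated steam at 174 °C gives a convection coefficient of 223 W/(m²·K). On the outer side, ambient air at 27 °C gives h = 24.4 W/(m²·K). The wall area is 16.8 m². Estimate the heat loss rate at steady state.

Thermal resistances in series:
R_inner film = 1/(h_i·A) = 1/(223×16.8) = 2.669×10^-4 K/W
R_cast iron = L/(kA) = 0.0039/(47.2×16.8) = 4.918×10^-6 K/W
R_outer film = 1/(h_o·A) = 1/(24.4×16.8) = 0.00244 K/W
R_total = 0.002711 K/W
Q = ΔT / R_total = 147 / 0.002711

Q ≈ 54200 W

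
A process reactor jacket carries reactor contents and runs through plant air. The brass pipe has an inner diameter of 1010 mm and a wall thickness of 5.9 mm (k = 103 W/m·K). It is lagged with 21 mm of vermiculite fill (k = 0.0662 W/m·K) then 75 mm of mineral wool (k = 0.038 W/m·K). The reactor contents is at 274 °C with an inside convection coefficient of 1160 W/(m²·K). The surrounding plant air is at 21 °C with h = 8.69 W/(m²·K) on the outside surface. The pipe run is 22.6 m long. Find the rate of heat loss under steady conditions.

Cylindrical conduction, so R = ln(r₂/r₁)/(2πkL) per layer, in series:
R_inner film = 1/(h_i·2πr₁L) = 1/(1160×2π×0.505×22.6) = 1.202×10^-5 K/W
R_brass pipe wall = ln(510.9/505)/(2π×103×22.6) = 7.942×10^-7 K/W
R_vermiculite fill = ln(531.9/510.9)/(2π×0.0662×22.6) = 0.004285 K/W
R_mineral wool = ln(606.9/531.9)/(2π×0.038×22.6) = 0.02445 K/W
R_outer film = 1/(h_o·2πr_oL) = 1/(8.69×2π×0.6069×22.6) = 0.001335 K/W
R_total = 0.03008 K/W
Q = ΔT/R_total = 253/0.03008

Q ≈ 8410 W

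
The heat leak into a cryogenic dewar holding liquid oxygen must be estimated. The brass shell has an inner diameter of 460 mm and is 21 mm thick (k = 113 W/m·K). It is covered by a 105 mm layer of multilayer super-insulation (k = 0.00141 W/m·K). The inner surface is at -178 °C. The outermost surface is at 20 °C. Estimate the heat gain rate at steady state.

Each spherical layer contributes R = (1/r_i − 1/r_o)/(4πk):
R_brass shell = (1/0.23 − 1/0.251)/(4π×113) = 2.562×10^-4 K/W
R_multilayer super-insulation = (1/0.251 − 1/0.356)/(4π×0.00141) = 66.32 K/W
R_total = 66.32 K/W
Q = ΔT/R_total = 198/66.32

Q ≈ 2.99 W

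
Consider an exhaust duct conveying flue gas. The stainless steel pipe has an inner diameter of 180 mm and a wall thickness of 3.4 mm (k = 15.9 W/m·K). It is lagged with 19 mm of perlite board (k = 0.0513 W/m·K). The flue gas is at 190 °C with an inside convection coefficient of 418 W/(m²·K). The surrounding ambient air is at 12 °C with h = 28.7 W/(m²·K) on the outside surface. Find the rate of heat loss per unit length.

Per-layer cylindrical resistances, series-summed:
R_inner film = 1/(h_i·2πr₁L) = 1/(418×2π×0.09×1) = 0.004231 K/W
R_stainless steel pipe wall = ln(93.4/90)/(2π×15.9×1) = 3.712×10^-4 K/W
R_perlite board = ln(112.4/93.4)/(2π×0.0513×1) = 0.5745 K/W
R_outer film = 1/(h_o·2πr_oL) = 1/(28.7×2π×0.1124×1) = 0.04934 K/W
R_total = 0.6284 K/W
Q = ΔT/R_total = 178/0.6284

q′ ≈ 283 W/m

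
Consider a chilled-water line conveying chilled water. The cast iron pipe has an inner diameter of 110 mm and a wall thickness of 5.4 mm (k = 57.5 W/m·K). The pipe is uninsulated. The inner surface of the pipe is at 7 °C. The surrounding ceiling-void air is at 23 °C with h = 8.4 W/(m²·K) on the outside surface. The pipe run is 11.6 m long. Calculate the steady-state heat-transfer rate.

Q ≈ 591 W

Per-layer cylindrical resistances, series-summed:
R_cast iron pipe wall = ln(60.4/55)/(2π×57.5×11.6) = 2.235×10^-5 K/W
R_outer film = 1/(h_o·2πr_oL) = 1/(8.4×2π×0.0604×11.6) = 0.02704 K/W
R_total = 0.02706 K/W
Q = ΔT/R_total = 16/0.02706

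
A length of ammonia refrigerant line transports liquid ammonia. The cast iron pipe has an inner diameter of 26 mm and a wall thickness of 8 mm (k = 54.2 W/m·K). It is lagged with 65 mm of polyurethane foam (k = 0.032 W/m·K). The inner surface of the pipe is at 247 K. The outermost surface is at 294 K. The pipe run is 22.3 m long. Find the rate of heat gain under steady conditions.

Radial resistances (cylindrical: R_cond = ln(r_o/r_i)/(2πkL), R_conv = 1/(h·2πrL)):
R_cast iron pipe wall = ln(21/13)/(2π×54.2×22.3) = 6.315×10^-5 K/W
R_polyurethane foam = ln(86/21)/(2π×0.032×22.3) = 0.3144 K/W
R_total = 0.3145 K/W
Q = ΔT/R_total = 47/0.3145

Q ≈ 149 W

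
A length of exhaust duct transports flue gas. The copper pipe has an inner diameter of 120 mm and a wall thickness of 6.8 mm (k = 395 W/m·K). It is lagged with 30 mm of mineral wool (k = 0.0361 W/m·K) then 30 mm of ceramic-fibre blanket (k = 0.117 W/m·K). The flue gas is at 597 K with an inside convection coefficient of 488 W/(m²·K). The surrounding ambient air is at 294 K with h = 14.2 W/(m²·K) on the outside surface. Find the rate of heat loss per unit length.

For a radial system each layer contributes R = ln(r_out/r_in)/(2πkL); films add R = 1/(hA).
R_inner film = 1/(h_i·2πr₁L) = 1/(488×2π×0.06×1) = 0.005436 K/W
R_copper pipe wall = ln(66.8/60)/(2π×395×1) = 4.326×10^-5 K/W
R_mineral wool = ln(96.8/66.8)/(2π×0.0361×1) = 1.635 K/W
R_ceramic-fibre blanket = ln(126.8/96.8)/(2π×0.117×1) = 0.3672 K/W
R_outer film = 1/(h_o·2πr_oL) = 1/(14.2×2π×0.1268×1) = 0.08839 K/W
R_total = 2.096 K/W
Q = ΔT/R_total = 303/2.096

q′ ≈ 145 W/m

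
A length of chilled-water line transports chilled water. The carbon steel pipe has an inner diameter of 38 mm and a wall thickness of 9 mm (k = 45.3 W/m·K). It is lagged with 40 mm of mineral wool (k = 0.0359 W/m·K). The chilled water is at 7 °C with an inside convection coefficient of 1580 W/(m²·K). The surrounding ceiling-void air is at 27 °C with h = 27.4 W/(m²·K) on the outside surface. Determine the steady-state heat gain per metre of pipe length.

q′ ≈ 4.97 W/m

Cylindrical conduction, so R = ln(r₂/r₁)/(2πkL) per layer, in series:
R_inner film = 1/(h_i·2πr₁L) = 1/(1580×2π×0.019×1) = 0.005302 K/W
R_carbon steel pipe wall = ln(28/19)/(2π×45.3×1) = 0.001362 K/W
R_mineral wool = ln(68/28)/(2π×0.0359×1) = 3.934 K/W
R_outer film = 1/(h_o·2πr_oL) = 1/(27.4×2π×0.068×1) = 0.08542 K/W
R_total = 4.026 K/W
Q = ΔT/R_total = 20/4.026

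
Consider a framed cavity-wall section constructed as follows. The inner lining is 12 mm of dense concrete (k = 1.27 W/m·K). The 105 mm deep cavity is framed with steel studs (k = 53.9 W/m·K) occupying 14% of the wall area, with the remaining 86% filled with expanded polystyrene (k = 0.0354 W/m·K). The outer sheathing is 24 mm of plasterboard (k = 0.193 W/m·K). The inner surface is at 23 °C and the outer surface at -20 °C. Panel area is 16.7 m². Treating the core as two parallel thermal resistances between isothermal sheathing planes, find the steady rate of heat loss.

Q ≈ 4860 W

Sheathing layers in series; stud and cavity paths in parallel between them.
R_inner = 0.012/(1.27×16.7) = 5.658×10^-4 K/W
R_stud  = 0.105/(53.9×0.14×16.7) = 8.332×10^-4 K/W
R_cav   = 0.105/(0.0354×0.86×16.7) = 0.2065 K/W
1/R_core = 1/R_stud + 1/R_cav → R_core = 8.299×10^-4 K/W
R_outer = 0.024/(0.193×16.7) = 0.007446 K/W
R_total = 0.008842 K/W
Q = ΔT/R_total = 43/0.008842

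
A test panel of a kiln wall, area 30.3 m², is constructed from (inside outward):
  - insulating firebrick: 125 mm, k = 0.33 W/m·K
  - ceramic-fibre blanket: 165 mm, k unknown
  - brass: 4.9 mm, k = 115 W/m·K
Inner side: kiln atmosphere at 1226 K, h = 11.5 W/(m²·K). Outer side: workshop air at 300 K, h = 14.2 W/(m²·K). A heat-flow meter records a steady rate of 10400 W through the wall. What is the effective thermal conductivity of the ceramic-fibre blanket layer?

Treating each layer as a thermal resistance in series:
R_inner film = 1/(h_i·A) = 1/(11.5×30.3) = 0.00287 K/W
R_insulating firebrick = L/(kA) = 0.125/(0.33×30.3) = 0.0125 K/W
R_brass = L/(kA) = 0.0049/(115×30.3) = 1.406×10^-6 K/W
R_outer film = 1/(h_o·A) = 1/(14.2×30.3) = 0.002324 K/W
Sum of known resistances R_other = 0.0177 K/W
Total R = ΔT/Q = 926/10400 = 0.08904 K/W
R_ceramic-fibre blanket = R_total − R_other = 0.07134 K/W
k = L/(R·A) = 0.165/(0.07134×30.3)

k ≈ 0.0763 W/(m·K)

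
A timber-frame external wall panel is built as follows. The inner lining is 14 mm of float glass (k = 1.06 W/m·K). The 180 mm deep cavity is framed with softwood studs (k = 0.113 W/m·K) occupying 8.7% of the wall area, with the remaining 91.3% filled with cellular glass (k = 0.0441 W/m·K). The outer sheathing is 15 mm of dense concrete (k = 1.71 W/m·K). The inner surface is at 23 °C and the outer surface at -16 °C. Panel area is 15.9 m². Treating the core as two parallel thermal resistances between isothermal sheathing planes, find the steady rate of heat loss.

Q ≈ 172 W

Sheathing layers in series; stud and cavity paths in parallel between them.
R_inner = 0.014/(1.06×15.9) = 8.307×10^-4 K/W
R_stud  = 0.18/(0.113×0.087×15.9) = 1.152 K/W
R_cav   = 0.18/(0.0441×0.913×15.9) = 0.2812 K/W
1/R_core = 1/R_stud + 1/R_cav → R_core = 0.226 K/W
R_outer = 0.015/(1.71×15.9) = 5.517×10^-4 K/W
R_total = 0.2274 K/W
Q = ΔT/R_total = 39/0.2274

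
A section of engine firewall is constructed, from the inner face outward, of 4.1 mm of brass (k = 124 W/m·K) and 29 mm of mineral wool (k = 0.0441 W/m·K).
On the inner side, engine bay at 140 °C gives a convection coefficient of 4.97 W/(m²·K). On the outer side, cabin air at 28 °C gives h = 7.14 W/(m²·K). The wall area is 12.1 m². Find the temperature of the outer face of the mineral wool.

Using the resistance-network approach (series):
R_inner film = 1/(h_i·A) = 1/(4.97×12.1) = 0.01663 K/W
R_brass = L/(kA) = 0.0041/(124×12.1) = 2.733×10^-6 K/W
R_mineral wool = L/(kA) = 0.029/(0.0441×12.1) = 0.05435 K/W
R_outer film = 1/(h_o·A) = 1/(7.14×12.1) = 0.01157 K/W
R_total = 0.08255 K/W;  Q = ΔT/R_total = 112/0.08255 = 1357 W
T_interface = T_inner − Q·ΣR(inner→interface) = 140 − 1360×0.07098

T ≈ 43.7 °C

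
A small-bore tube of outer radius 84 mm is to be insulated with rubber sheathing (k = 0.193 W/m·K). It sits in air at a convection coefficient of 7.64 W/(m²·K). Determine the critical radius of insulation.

r_cr ≈ 25.3 mm

For a cylinder r_cr = k/h = 0.193/7.64
r_cr = 25.3 mm; since the bare radius (84 mm) is above r_cr, any added insulation will reduce heat loss.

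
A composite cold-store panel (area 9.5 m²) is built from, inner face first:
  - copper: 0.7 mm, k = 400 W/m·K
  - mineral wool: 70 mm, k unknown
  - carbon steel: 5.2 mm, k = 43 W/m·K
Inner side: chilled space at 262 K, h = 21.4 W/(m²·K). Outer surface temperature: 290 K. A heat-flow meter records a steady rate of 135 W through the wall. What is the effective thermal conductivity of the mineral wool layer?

Model the wall as resistances in series:
R_inner film = 1/(h_i·A) = 1/(21.4×9.5) = 0.004919 K/W
R_copper = L/(kA) = 0.0007/(400×9.5) = 1.842×10^-7 K/W
R_carbon steel = L/(kA) = 0.0052/(43×9.5) = 1.273×10^-5 K/W
Sum of known resistances R_other = 0.004932 K/W
Total R = ΔT/Q = 28/135 = 0.2074 K/W
R_mineral wool = R_total − R_other = 0.2025 K/W
k = L/(R·A) = 0.07/(0.2025×9.5)

k ≈ 0.0364 W/(m·K)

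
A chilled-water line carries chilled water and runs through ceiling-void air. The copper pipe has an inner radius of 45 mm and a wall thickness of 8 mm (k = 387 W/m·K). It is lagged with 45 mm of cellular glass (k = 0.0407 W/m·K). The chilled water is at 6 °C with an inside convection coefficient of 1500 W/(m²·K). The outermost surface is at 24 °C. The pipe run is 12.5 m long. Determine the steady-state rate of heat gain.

Per-layer cylindrical resistances, series-summed:
R_inner film = 1/(h_i·2πr₁L) = 1/(1500×2π×0.045×12.5) = 1.886×10^-4 K/W
R_copper pipe wall = ln(53/45)/(2π×387×12.5) = 5.383×10^-6 K/W
R_cellular glass = ln(98/53)/(2π×0.0407×12.5) = 0.1923 K/W
R_total = 0.1925 K/W
Q = ΔT/R_total = 18/0.1925

Q ≈ 93.5 W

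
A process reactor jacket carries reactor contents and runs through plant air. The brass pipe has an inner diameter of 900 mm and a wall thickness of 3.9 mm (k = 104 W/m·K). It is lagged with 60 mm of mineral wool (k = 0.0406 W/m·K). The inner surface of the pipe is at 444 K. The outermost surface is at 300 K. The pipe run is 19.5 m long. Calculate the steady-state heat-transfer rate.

Q ≈ 5770 W

Radial resistances (cylindrical: R_cond = ln(r_o/r_i)/(2πkL), R_conv = 1/(h·2πrL)):
R_brass pipe wall = ln(453.9/450)/(2π×104×19.5) = 6.772×10^-7 K/W
R_mineral wool = ln(513.9/453.9)/(2π×0.0406×19.5) = 0.02496 K/W
R_total = 0.02496 K/W
Q = ΔT/R_total = 144/0.02496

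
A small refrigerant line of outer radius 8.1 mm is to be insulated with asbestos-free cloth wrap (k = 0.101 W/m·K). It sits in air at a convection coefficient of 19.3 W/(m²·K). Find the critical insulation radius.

r_cr ≈ 5.23 mm

For a cylinder r_cr = k/h = 0.101/19.3
r_cr = 5.23 mm; since the bare radius (8.1 mm) is above r_cr, any added insulation will reduce heat loss.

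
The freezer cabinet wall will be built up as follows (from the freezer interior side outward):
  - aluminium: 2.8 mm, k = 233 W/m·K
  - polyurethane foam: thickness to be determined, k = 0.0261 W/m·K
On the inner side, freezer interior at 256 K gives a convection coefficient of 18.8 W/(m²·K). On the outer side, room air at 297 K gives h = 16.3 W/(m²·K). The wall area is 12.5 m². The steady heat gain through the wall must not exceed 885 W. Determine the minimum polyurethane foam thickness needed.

Model the wall as resistances in series:
R_inner film = 1/(h_i·A) = 1/(18.8×12.5) = 0.004255 K/W
R_aluminium = L/(kA) = 0.0028/(233×12.5) = 9.614×10^-7 K/W
R_outer film = 1/(h_o·A) = 1/(16.3×12.5) = 0.004908 K/W
Sum of the known resistances R_other = 0.009164 K/W
Required total resistance R_tot = ΔT/Q_allow = 41/885 = 0.04633 K/W
R_polyurethane foam = R_tot − R_other = 0.03716 K/W
L = R·k·A = 0.03716×0.0261×12.5

L ≈ 12.1 mm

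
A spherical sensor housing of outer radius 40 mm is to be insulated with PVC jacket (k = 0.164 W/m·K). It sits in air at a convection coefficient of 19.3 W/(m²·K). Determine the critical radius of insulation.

r_cr ≈ 17 mm

For a sphere r_cr = 2k/h = 2×0.164/19.3
r_cr = 17 mm; since the bare radius (40 mm) is above r_cr, any added insulation will reduce heat loss.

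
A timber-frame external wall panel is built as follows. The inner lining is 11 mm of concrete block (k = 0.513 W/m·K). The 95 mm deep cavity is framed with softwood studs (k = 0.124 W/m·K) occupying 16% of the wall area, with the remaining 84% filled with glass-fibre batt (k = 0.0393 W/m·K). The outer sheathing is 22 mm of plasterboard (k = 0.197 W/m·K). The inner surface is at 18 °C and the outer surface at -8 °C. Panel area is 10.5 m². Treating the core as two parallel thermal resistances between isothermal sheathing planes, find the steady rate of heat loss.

Sheathing layers in series; stud and cavity paths in parallel between them.
R_inner = 0.011/(0.513×10.5) = 0.002042 K/W
R_stud  = 0.095/(0.124×0.16×10.5) = 0.456 K/W
R_cav   = 0.095/(0.0393×0.84×10.5) = 0.2741 K/W
1/R_core = 1/R_stud + 1/R_cav → R_core = 0.1712 K/W
R_outer = 0.022/(0.197×10.5) = 0.01064 K/W
R_total = 0.1839 K/W
Q = ΔT/R_total = 26/0.1839

Q ≈ 141 W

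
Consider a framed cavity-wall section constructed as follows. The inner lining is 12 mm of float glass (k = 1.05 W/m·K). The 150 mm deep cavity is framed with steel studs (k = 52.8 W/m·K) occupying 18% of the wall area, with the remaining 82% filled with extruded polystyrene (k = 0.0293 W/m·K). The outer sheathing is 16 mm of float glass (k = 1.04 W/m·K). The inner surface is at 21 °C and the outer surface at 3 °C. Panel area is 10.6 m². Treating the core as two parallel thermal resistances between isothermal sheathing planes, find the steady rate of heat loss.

Q ≈ 4480 W

Sheathing layers in series; stud and cavity paths in parallel between them.
R_inner = 0.012/(1.05×10.6) = 0.001078 K/W
R_stud  = 0.15/(52.8×0.18×10.6) = 0.001489 K/W
R_cav   = 0.15/(0.0293×0.82×10.6) = 0.589 K/W
1/R_core = 1/R_stud + 1/R_cav → R_core = 0.001485 K/W
R_outer = 0.016/(1.04×10.6) = 0.001451 K/W
R_total = 0.004015 K/W
Q = ΔT/R_total = 18/0.004015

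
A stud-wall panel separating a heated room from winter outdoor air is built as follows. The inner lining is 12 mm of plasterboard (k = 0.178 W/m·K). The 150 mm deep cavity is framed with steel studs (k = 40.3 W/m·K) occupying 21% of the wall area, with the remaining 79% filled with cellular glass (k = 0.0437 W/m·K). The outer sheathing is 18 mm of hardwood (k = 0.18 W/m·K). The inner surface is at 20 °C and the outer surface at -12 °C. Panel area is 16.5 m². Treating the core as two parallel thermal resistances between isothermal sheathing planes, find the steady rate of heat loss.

Sheathing layers in series; stud and cavity paths in parallel between them.
R_inner = 0.012/(0.178×16.5) = 0.004086 K/W
R_stud  = 0.15/(40.3×0.21×16.5) = 0.001074 K/W
R_cav   = 0.15/(0.0437×0.79×16.5) = 0.2633 K/W
1/R_core = 1/R_stud + 1/R_cav → R_core = 0.00107 K/W
R_outer = 0.018/(0.18×16.5) = 0.006061 K/W
R_total = 0.01122 K/W
Q = ΔT/R_total = 32/0.01122

Q ≈ 2850 W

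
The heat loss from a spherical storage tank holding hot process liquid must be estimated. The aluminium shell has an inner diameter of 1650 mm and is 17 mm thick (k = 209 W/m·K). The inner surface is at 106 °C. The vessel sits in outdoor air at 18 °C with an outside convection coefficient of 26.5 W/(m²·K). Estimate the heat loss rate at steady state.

For a spherical shell R = (1/r₁ − 1/r₂)/(4πk); film R = 1/(h·4πr²). In series:
R_aluminium shell = (1/0.825 − 1/0.842)/(4π×209) = 9.318×10^-6 K/W
R_outer film = 1/(h·4πr_o²) = 1/(26.5×4π×0.842²) = 0.004236 K/W
R_total = 0.004245 K/W
Q = ΔT/R_total = 88/0.004245

Q ≈ 20700 W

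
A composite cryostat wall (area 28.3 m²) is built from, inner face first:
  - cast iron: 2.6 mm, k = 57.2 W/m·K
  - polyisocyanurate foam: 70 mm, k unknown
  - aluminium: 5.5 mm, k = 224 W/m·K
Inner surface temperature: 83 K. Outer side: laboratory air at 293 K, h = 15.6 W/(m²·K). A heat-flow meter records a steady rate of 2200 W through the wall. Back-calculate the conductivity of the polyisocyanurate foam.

Using the resistance-network approach (series):
R_cast iron = L/(kA) = 0.0026/(57.2×28.3) = 1.606×10^-6 K/W
R_aluminium = L/(kA) = 0.0055/(224×28.3) = 8.676×10^-7 K/W
R_outer film = 1/(h_o·A) = 1/(15.6×28.3) = 0.002265 K/W
Sum of known resistances R_other = 0.002268 K/W
Total R = ΔT/Q = 210/2200 = 0.09545 K/W
R_polyisocyanurate foam = R_total − R_other = 0.09319 K/W
k = L/(R·A) = 0.07/(0.09319×28.3)

k ≈ 0.0265 W/(m·K)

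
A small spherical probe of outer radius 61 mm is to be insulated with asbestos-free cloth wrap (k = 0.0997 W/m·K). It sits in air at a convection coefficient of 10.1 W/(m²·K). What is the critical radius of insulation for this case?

r_cr ≈ 19.7 mm

For a sphere r_cr = 2k/h = 2×0.0997/10.1
r_cr = 19.7 mm; since the bare radius (61 mm) is above r_cr, any added insulation will reduce heat loss.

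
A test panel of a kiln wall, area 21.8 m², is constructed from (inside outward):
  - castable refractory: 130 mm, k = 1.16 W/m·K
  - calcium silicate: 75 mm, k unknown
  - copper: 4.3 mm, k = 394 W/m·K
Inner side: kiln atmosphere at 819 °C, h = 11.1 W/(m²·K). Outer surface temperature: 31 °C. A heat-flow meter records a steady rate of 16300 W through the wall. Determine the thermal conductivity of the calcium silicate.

k ≈ 0.0881 W/(m·K)

Thermal resistances in series:
R_inner film = 1/(h_i·A) = 1/(11.1×21.8) = 0.004133 K/W
R_castable refractory = L/(kA) = 0.13/(1.16×21.8) = 0.005141 K/W
R_copper = L/(kA) = 0.0043/(394×21.8) = 5.006×10^-7 K/W
Sum of known resistances R_other = 0.009274 K/W
Total R = ΔT/Q = 788/16300 = 0.04834 K/W
R_calcium silicate = R_total − R_other = 0.03907 K/W
k = L/(R·A) = 0.075/(0.03907×21.8)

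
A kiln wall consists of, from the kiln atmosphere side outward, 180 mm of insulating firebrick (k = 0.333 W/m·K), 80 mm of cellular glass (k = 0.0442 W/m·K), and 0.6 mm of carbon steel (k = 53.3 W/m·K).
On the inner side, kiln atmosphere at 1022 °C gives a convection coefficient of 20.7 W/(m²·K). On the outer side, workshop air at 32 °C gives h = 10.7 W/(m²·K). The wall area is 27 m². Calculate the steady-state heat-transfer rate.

Q ≈ 10700 W

Series thermal resistances:
R_inner film = 1/(h_i·A) = 1/(20.7×27) = 0.001789 K/W
R_insulating firebrick = L/(kA) = 0.18/(0.333×27) = 0.02002 K/W
R_cellular glass = L/(kA) = 0.08/(0.0442×27) = 0.06704 K/W
R_carbon steel = L/(kA) = 0.0006/(53.3×27) = 4.169×10^-7 K/W
R_outer film = 1/(h_o·A) = 1/(10.7×27) = 0.003461 K/W
R_total = 0.09231 K/W
Q = ΔT / R_total = 990 / 0.09231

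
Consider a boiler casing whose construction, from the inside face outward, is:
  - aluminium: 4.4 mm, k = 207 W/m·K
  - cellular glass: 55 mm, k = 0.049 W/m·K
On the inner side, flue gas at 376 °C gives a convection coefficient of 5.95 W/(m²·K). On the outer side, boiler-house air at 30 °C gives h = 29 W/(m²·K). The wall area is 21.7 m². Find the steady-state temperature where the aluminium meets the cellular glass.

Series thermal resistances:
R_inner film = 1/(h_i·A) = 1/(5.95×21.7) = 0.007745 K/W
R_aluminium = L/(kA) = 0.0044/(207×21.7) = 9.795×10^-7 K/W
R_cellular glass = L/(kA) = 0.055/(0.049×21.7) = 0.05173 K/W
R_outer film = 1/(h_o·A) = 1/(29×21.7) = 0.001589 K/W
R_total = 0.06106 K/W;  Q = ΔT/R_total = 346/0.06106 = 5666 W
T_interface = T_inner − Q·ΣR(inner→interface) = 376 − 5670×0.007746

T ≈ 332 °C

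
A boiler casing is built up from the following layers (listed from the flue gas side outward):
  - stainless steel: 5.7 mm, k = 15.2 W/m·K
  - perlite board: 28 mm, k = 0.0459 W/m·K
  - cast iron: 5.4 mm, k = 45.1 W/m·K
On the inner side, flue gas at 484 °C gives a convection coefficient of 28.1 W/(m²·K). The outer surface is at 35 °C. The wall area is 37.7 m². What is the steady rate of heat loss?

Model the wall as resistances in series:
R_inner film = 1/(h_i·A) = 1/(28.1×37.7) = 9.44×10^-4 K/W
R_stainless steel = L/(kA) = 0.0057/(15.2×37.7) = 9.947×10^-6 K/W
R_perlite board = L/(kA) = 0.028/(0.0459×37.7) = 0.01618 K/W
R_cast iron = L/(kA) = 0.0054/(45.1×37.7) = 3.176×10^-6 K/W
R_total = 0.01714 K/W
Q = ΔT / R_total = 449 / 0.01714

Q ≈ 26200 W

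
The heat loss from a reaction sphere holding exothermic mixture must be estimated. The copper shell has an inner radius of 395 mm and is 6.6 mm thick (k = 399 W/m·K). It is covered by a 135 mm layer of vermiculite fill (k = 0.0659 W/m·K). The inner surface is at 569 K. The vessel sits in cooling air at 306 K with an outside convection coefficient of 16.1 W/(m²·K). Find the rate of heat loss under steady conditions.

Q ≈ 340 W

For a spherical shell R = (1/r₁ − 1/r₂)/(4πk); film R = 1/(h·4πr²). In series:
R_copper shell = (1/0.395 − 1/0.4016)/(4π×399) = 8.298×10^-6 K/W
R_vermiculite fill = (1/0.4016 − 1/0.5366)/(4π×0.0659) = 0.7565 K/W
R_outer film = 1/(h·4πr_o²) = 1/(16.1×4π×0.5366²) = 0.01717 K/W
R_total = 0.7736 K/W
Q = ΔT/R_total = 263/0.7736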